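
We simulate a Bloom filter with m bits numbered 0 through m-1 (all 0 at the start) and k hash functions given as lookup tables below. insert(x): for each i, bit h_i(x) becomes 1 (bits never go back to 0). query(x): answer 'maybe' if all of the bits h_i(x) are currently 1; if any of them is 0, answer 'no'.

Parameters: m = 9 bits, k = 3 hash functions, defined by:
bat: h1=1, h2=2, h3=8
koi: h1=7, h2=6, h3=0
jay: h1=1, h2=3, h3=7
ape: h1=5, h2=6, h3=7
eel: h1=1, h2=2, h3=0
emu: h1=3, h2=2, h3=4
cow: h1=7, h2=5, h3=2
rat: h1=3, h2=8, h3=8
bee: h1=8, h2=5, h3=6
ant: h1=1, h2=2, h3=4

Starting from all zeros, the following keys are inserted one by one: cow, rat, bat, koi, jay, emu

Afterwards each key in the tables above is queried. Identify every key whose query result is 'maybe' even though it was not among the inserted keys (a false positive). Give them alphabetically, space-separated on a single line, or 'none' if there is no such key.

Start: bits=000000000
After insert 'cow': sets bits 2 5 7 -> bits=001001010
After insert 'rat': sets bits 3 8 -> bits=001101011
After insert 'bat': sets bits 1 2 8 -> bits=011101011
After insert 'koi': sets bits 0 6 7 -> bits=111101111
After insert 'jay': sets bits 1 3 7 -> bits=111101111
After insert 'emu': sets bits 2 3 4 -> bits=111111111
Not inserted: ant ape bee eel — query each against bits=111111111:
query ant: checks bit1=1, bit2=1, bit4=1 (all 1) -> maybe => FALSE POSITIVE
query ape: checks bit5=1, bit6=1, bit7=1 (all 1) -> maybe => FALSE POSITIVE
query bee: checks bit5=1, bit6=1, bit8=1 (all 1) -> maybe => FALSE POSITIVE
query eel: checks bit0=1, bit1=1, bit2=1 (all 1) -> maybe => FALSE POSITIVE
False positives (alphabetical): ant ape bee eel

Answer: ant ape bee eel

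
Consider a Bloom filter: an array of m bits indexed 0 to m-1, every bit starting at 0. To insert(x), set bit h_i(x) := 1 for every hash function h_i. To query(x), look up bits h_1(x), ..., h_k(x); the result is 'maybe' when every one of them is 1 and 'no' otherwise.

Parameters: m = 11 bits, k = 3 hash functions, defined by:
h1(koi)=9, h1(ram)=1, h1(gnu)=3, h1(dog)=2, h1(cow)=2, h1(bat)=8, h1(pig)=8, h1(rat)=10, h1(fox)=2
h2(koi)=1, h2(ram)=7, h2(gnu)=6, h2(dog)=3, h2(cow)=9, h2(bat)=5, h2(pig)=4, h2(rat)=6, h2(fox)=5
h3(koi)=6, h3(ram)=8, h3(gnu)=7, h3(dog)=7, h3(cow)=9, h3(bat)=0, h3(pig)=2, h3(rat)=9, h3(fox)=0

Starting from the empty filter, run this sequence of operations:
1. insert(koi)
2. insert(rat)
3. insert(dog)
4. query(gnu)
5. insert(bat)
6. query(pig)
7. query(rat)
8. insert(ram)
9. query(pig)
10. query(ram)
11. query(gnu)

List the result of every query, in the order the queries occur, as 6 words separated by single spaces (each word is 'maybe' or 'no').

Answer: maybe no maybe no maybe maybe

Derivation:
Start: bits=00000000000
Op 1: insert koi -> sets bits 1 6 9 -> bits=01000010010
Op 2: insert rat -> sets bits 6 9 10 -> bits=01000010011
Op 3: insert dog -> sets bits 2 3 7 -> bits=01110011011
Op 4: query gnu -> checks bit3=1, bit6=1, bit7=1 (all 1) -> maybe
Op 5: insert bat -> sets bits 0 5 8 -> bits=11110111111
Op 6: query pig -> checks bit2=1, bit4=0, bit8=1 (has a 0) -> no
Op 7: query rat -> checks bit6=1, bit9=1, bit10=1 (all 1) -> maybe
Op 8: insert ram -> sets bits 1 7 8 -> bits=11110111111
Op 9: query pig -> checks bit2=1, bit4=0, bit8=1 (has a 0) -> no
Op 10: query ram -> checks bit1=1, bit7=1, bit8=1 (all 1) -> maybe
Op 11: query gnu -> checks bit3=1, bit6=1, bit7=1 (all 1) -> maybe
Query results in order: maybe no maybe no maybe maybe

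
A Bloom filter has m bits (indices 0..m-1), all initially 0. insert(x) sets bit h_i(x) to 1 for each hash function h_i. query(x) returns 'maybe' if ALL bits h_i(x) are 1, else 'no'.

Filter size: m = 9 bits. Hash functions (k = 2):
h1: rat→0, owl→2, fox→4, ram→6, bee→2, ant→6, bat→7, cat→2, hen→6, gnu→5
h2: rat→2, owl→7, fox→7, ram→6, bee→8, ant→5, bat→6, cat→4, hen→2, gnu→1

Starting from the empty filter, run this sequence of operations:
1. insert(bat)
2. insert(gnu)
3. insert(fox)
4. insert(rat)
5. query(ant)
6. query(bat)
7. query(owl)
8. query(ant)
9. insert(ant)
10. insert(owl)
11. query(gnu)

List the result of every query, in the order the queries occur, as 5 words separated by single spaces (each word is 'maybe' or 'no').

Answer: maybe maybe maybe maybe maybe

Derivation:
Start: bits=000000000
Op 1: insert bat -> sets bits 6 7 -> bits=000000110
Op 2: insert gnu -> sets bits 1 5 -> bits=010001110
Op 3: insert fox -> sets bits 4 7 -> bits=010011110
Op 4: insert rat -> sets bits 0 2 -> bits=111011110
Op 5: query ant -> checks bit5=1, bit6=1 (all 1) -> maybe
Op 6: query bat -> checks bit6=1, bit7=1 (all 1) -> maybe
Op 7: query owl -> checks bit2=1, bit7=1 (all 1) -> maybe
Op 8: query ant -> checks bit5=1, bit6=1 (all 1) -> maybe
Op 9: insert ant -> sets bits 5 6 -> bits=111011110
Op 10: insert owl -> sets bits 2 7 -> bits=111011110
Op 11: query gnu -> checks bit1=1, bit5=1 (all 1) -> maybe
Query results in order: maybe maybe maybe maybe maybe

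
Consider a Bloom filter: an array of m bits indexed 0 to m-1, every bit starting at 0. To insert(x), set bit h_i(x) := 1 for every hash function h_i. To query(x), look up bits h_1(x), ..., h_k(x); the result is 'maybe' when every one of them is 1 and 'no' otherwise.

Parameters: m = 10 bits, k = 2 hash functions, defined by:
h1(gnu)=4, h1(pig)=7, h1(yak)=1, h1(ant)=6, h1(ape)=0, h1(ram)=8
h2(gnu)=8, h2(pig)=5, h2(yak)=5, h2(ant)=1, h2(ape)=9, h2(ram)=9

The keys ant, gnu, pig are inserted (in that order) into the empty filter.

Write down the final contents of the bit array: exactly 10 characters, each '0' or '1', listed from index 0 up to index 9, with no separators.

Answer: 0100111110

Derivation:
Start: bits=0000000000
After insert 'ant': sets bits 1 6 -> bits=0100001000
After insert 'gnu': sets bits 4 8 -> bits=0100101010
After insert 'pig': sets bits 5 7 -> bits=0100111110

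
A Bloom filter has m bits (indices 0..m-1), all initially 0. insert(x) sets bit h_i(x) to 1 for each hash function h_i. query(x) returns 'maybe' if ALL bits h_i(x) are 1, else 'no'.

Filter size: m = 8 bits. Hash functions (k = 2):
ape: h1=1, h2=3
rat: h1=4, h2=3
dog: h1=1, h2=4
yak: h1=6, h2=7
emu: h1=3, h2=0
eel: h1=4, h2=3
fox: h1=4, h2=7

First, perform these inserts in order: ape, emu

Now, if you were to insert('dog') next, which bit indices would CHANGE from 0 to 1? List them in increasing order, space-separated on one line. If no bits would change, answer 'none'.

Start: bits=00000000
After insert 'ape': sets bits 1 3 -> bits=01010000
After insert 'emu': sets bits 0 3 -> bits=11010000
insert 'dog' would touch bits 1 4; currently bit1=1, bit4=0
Bits that are 0 among those (would change 0->1): 4

Answer: 4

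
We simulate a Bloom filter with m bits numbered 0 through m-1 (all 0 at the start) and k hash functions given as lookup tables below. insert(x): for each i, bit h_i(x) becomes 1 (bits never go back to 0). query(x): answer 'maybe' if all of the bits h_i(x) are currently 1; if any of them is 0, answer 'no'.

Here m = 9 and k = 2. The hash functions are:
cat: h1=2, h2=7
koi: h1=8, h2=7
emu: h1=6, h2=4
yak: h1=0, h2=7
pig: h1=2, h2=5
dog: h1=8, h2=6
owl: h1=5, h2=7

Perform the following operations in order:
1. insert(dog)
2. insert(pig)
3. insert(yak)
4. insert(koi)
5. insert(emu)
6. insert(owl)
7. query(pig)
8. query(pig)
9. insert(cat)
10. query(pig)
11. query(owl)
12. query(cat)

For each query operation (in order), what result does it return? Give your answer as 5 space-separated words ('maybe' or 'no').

Answer: maybe maybe maybe maybe maybe

Derivation:
Start: bits=000000000
Op 1: insert dog -> sets bits 6 8 -> bits=000000101
Op 2: insert pig -> sets bits 2 5 -> bits=001001101
Op 3: insert yak -> sets bits 0 7 -> bits=101001111
Op 4: insert koi -> sets bits 7 8 -> bits=101001111
Op 5: insert emu -> sets bits 4 6 -> bits=101011111
Op 6: insert owl -> sets bits 5 7 -> bits=101011111
Op 7: query pig -> checks bit2=1, bit5=1 (all 1) -> maybe
Op 8: query pig -> checks bit2=1, bit5=1 (all 1) -> maybe
Op 9: insert cat -> sets bits 2 7 -> bits=101011111
Op 10: query pig -> checks bit2=1, bit5=1 (all 1) -> maybe
Op 11: query owl -> checks bit5=1, bit7=1 (all 1) -> maybe
Op 12: query cat -> checks bit2=1, bit7=1 (all 1) -> maybe
Query results in order: maybe maybe maybe maybe maybe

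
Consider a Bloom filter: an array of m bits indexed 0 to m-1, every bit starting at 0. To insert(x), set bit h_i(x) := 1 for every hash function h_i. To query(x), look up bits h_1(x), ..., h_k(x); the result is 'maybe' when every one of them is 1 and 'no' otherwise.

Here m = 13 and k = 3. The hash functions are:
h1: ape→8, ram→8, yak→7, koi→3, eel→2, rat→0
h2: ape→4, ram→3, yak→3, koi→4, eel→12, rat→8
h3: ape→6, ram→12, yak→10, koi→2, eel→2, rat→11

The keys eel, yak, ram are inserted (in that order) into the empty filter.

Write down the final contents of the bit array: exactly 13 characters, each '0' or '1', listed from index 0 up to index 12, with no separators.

Answer: 0011000110101

Derivation:
Start: bits=0000000000000
After insert 'eel': sets bits 2 12 -> bits=0010000000001
After insert 'yak': sets bits 3 7 10 -> bits=0011000100101
After insert 'ram': sets bits 3 8 12 -> bits=0011000110101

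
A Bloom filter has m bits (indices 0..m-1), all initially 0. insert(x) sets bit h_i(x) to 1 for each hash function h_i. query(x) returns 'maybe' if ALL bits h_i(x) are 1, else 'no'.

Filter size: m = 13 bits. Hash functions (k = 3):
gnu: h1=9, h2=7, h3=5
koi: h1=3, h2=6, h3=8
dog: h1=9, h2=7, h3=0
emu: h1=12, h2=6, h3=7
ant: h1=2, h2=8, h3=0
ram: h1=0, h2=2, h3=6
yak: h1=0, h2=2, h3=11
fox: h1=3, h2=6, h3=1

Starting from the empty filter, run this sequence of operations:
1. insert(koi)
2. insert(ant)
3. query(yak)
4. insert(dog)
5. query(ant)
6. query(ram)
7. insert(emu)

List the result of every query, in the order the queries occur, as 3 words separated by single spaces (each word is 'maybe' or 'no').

Start: bits=0000000000000
Op 1: insert koi -> sets bits 3 6 8 -> bits=0001001010000
Op 2: insert ant -> sets bits 0 2 8 -> bits=1011001010000
Op 3: query yak -> checks bit0=1, bit2=1, bit11=0 (has a 0) -> no
Op 4: insert dog -> sets bits 0 7 9 -> bits=1011001111000
Op 5: query ant -> checks bit0=1, bit2=1, bit8=1 (all 1) -> maybe
Op 6: query ram -> checks bit0=1, bit2=1, bit6=1 (all 1) -> maybe
Op 7: insert emu -> sets bits 6 7 12 -> bits=1011001111001
Query results in order: no maybe maybe

Answer: no maybe maybe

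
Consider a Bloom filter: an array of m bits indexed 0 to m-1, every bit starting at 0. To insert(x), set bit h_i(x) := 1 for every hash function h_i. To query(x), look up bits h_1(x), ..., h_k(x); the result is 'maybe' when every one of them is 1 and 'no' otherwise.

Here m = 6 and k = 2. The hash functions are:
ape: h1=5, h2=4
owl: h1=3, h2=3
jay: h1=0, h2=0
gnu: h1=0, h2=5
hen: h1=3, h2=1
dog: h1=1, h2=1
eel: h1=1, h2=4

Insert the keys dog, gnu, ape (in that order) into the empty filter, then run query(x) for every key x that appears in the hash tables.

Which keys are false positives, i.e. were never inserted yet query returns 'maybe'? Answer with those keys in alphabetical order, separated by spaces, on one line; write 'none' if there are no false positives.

Answer: eel jay

Derivation:
Start: bits=000000
After insert 'dog': sets bits 1 -> bits=010000
After insert 'gnu': sets bits 0 5 -> bits=110001
After insert 'ape': sets bits 4 5 -> bits=110011
Not inserted: eel hen jay owl — query each against bits=110011:
query eel: checks bit1=1, bit4=1 (all 1) -> maybe => FALSE POSITIVE
query hen: checks bit1=1, bit3=0 (has a 0) -> no => not a false positive
query jay: checks bit0=1 (all 1) -> maybe => FALSE POSITIVE
query owl: checks bit3=0 (has a 0) -> no => not a false positive
False positives (alphabetical): eel jay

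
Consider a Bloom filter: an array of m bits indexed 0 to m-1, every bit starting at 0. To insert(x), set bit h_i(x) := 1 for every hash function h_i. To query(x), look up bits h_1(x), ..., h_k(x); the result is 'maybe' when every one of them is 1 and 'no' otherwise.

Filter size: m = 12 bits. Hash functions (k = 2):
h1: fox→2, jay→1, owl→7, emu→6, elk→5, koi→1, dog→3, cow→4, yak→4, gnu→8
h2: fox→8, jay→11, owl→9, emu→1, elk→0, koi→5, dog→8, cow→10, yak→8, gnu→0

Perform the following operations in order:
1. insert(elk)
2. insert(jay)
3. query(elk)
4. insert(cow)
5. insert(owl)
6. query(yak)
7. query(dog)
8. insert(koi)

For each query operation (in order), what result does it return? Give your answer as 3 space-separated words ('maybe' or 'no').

Start: bits=000000000000
Op 1: insert elk -> sets bits 0 5 -> bits=100001000000
Op 2: insert jay -> sets bits 1 11 -> bits=110001000001
Op 3: query elk -> checks bit0=1, bit5=1 (all 1) -> maybe
Op 4: insert cow -> sets bits 4 10 -> bits=110011000011
Op 5: insert owl -> sets bits 7 9 -> bits=110011010111
Op 6: query yak -> checks bit4=1, bit8=0 (has a 0) -> no
Op 7: query dog -> checks bit3=0, bit8=0 (has a 0) -> no
Op 8: insert koi -> sets bits 1 5 -> bits=110011010111
Query results in order: maybe no no

Answer: maybe no no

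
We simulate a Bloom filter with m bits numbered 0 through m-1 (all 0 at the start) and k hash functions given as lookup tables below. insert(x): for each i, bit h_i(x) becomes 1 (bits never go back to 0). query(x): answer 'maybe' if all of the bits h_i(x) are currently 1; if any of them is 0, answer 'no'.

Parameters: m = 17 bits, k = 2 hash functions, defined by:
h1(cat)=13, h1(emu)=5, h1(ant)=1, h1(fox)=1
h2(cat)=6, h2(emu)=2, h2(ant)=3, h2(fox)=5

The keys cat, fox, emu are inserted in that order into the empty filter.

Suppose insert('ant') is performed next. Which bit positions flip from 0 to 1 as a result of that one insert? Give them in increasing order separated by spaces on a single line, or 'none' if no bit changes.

Answer: 3

Derivation:
Start: bits=00000000000000000
After insert 'cat': sets bits 6 13 -> bits=00000010000001000
After insert 'fox': sets bits 1 5 -> bits=01000110000001000
After insert 'emu': sets bits 2 5 -> bits=01100110000001000
insert 'ant' would touch bits 1 3; currently bit1=1, bit3=0
Bits that are 0 among those (would change 0->1): 3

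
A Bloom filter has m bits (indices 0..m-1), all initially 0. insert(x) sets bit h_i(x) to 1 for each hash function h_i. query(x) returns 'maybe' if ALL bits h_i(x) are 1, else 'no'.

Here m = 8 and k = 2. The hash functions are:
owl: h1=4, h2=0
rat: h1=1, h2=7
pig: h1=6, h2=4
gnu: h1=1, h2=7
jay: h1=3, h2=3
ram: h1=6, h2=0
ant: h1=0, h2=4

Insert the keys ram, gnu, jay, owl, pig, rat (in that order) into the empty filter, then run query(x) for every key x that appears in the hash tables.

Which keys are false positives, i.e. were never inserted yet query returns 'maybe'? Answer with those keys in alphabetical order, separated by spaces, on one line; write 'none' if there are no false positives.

Start: bits=00000000
After insert 'ram': sets bits 0 6 -> bits=10000010
After insert 'gnu': sets bits 1 7 -> bits=11000011
After insert 'jay': sets bits 3 -> bits=11010011
After insert 'owl': sets bits 0 4 -> bits=11011011
After insert 'pig': sets bits 4 6 -> bits=11011011
After insert 'rat': sets bits 1 7 -> bits=11011011
Not inserted: ant — query each against bits=11011011:
query ant: checks bit0=1, bit4=1 (all 1) -> maybe => FALSE POSITIVE
False positives (alphabetical): ant

Answer: ant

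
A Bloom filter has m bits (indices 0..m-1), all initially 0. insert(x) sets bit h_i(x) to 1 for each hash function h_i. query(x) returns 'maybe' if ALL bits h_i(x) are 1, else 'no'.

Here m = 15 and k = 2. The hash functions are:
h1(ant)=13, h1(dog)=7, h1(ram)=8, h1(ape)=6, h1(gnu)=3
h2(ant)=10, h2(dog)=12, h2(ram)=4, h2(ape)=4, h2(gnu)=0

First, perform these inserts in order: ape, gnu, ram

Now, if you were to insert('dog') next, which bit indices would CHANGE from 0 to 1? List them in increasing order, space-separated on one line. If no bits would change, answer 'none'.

Start: bits=000000000000000
After insert 'ape': sets bits 4 6 -> bits=000010100000000
After insert 'gnu': sets bits 0 3 -> bits=100110100000000
After insert 'ram': sets bits 4 8 -> bits=100110101000000
insert 'dog' would touch bits 7 12; currently bit7=0, bit12=0
Bits that are 0 among those (would change 0->1): 7 12

Answer: 7 12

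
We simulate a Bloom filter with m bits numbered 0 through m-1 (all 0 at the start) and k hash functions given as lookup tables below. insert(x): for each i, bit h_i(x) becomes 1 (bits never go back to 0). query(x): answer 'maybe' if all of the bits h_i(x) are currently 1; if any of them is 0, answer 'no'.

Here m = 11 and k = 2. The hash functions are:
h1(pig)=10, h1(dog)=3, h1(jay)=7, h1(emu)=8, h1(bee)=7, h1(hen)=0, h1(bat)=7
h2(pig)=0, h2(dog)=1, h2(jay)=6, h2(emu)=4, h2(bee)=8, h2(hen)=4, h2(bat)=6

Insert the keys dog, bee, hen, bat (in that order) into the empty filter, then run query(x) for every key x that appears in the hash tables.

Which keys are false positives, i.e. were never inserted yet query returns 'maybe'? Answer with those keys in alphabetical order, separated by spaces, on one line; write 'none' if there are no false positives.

Answer: emu jay

Derivation:
Start: bits=00000000000
After insert 'dog': sets bits 1 3 -> bits=01010000000
After insert 'bee': sets bits 7 8 -> bits=01010001100
After insert 'hen': sets bits 0 4 -> bits=11011001100
After insert 'bat': sets bits 6 7 -> bits=11011011100
Not inserted: emu jay pig — query each against bits=11011011100:
query emu: checks bit4=1, bit8=1 (all 1) -> maybe => FALSE POSITIVE
query jay: checks bit6=1, bit7=1 (all 1) -> maybe => FALSE POSITIVE
query pig: checks bit0=1, bit10=0 (has a 0) -> no => not a false positive
False positives (alphabetical): emu jay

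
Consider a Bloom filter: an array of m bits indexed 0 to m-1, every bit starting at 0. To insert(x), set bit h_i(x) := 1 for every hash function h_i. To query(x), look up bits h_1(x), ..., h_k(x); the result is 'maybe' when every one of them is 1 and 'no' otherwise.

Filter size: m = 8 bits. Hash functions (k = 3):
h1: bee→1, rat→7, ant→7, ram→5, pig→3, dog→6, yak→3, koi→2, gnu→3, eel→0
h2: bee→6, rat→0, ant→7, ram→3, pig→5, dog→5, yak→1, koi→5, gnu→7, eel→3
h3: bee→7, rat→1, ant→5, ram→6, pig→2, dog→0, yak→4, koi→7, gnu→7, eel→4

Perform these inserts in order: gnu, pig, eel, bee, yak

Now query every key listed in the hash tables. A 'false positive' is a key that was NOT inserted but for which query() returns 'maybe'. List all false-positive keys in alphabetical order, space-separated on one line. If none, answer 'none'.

Start: bits=00000000
After insert 'gnu': sets bits 3 7 -> bits=00010001
After insert 'pig': sets bits 2 3 5 -> bits=00110101
After insert 'eel': sets bits 0 3 4 -> bits=10111101
After insert 'bee': sets bits 1 6 7 -> bits=11111111
After insert 'yak': sets bits 1 3 4 -> bits=11111111
Not inserted: ant dog koi ram rat — query each against bits=11111111:
query ant: checks bit5=1, bit7=1 (all 1) -> maybe => FALSE POSITIVE
query dog: checks bit0=1, bit5=1, bit6=1 (all 1) -> maybe => FALSE POSITIVE
query koi: checks bit2=1, bit5=1, bit7=1 (all 1) -> maybe => FALSE POSITIVE
query ram: checks bit3=1, bit5=1, bit6=1 (all 1) -> maybe => FALSE POSITIVE
query rat: checks bit0=1, bit1=1, bit7=1 (all 1) -> maybe => FALSE POSITIVE
False positives (alphabetical): ant dog koi ram rat

Answer: ant dog koi ram rat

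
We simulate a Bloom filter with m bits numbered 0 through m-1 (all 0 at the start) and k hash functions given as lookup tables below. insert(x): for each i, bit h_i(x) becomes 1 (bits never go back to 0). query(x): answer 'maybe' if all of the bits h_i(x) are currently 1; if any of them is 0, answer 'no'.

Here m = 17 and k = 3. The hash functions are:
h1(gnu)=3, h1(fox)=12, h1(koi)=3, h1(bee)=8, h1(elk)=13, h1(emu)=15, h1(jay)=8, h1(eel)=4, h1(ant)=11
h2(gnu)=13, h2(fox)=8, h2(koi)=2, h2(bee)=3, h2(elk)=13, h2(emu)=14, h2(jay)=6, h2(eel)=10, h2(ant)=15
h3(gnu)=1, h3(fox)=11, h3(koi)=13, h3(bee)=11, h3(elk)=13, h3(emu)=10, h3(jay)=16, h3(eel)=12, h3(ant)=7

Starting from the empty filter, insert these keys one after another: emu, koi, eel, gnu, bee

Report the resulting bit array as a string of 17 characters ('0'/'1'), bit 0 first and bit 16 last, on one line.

Answer: 01111000101111110

Derivation:
Start: bits=00000000000000000
After insert 'emu': sets bits 10 14 15 -> bits=00000000001000110
After insert 'koi': sets bits 2 3 13 -> bits=00110000001001110
After insert 'eel': sets bits 4 10 12 -> bits=00111000001011110
After insert 'gnu': sets bits 1 3 13 -> bits=01111000001011110
After insert 'bee': sets bits 3 8 11 -> bits=01111000101111110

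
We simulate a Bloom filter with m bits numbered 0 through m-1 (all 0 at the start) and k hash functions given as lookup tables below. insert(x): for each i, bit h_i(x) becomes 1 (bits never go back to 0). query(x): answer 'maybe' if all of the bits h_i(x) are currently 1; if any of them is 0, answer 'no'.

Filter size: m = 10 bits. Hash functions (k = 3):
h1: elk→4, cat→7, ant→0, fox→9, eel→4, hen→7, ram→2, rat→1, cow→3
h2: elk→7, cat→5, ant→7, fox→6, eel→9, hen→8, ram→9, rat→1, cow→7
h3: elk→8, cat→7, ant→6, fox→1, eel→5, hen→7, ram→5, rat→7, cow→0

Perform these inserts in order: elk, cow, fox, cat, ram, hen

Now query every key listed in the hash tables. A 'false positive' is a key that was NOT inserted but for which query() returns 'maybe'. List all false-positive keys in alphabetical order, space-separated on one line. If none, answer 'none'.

Start: bits=0000000000
After insert 'elk': sets bits 4 7 8 -> bits=0000100110
After insert 'cow': sets bits 0 3 7 -> bits=1001100110
After insert 'fox': sets bits 1 6 9 -> bits=1101101111
After insert 'cat': sets bits 5 7 -> bits=1101111111
After insert 'ram': sets bits 2 5 9 -> bits=1111111111
After insert 'hen': sets bits 7 8 -> bits=1111111111
Not inserted: ant eel rat — query each against bits=1111111111:
query ant: checks bit0=1, bit6=1, bit7=1 (all 1) -> maybe => FALSE POSITIVE
query eel: checks bit4=1, bit5=1, bit9=1 (all 1) -> maybe => FALSE POSITIVE
query rat: checks bit1=1, bit7=1 (all 1) -> maybe => FALSE POSITIVE
False positives (alphabetical): ant eel rat

Answer: ant eel rat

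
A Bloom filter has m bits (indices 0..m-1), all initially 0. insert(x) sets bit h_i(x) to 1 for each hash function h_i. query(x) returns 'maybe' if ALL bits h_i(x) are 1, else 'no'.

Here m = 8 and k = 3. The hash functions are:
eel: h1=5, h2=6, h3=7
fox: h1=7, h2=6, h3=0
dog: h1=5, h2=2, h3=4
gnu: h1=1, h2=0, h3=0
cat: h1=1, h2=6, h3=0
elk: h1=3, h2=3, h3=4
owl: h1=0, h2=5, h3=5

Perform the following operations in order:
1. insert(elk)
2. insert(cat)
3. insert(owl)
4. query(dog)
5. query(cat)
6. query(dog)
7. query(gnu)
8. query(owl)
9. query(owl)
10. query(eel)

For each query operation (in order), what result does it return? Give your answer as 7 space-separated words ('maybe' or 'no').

Answer: no maybe no maybe maybe maybe no

Derivation:
Start: bits=00000000
Op 1: insert elk -> sets bits 3 4 -> bits=00011000
Op 2: insert cat -> sets bits 0 1 6 -> bits=11011010
Op 3: insert owl -> sets bits 0 5 -> bits=11011110
Op 4: query dog -> checks bit2=0, bit4=1, bit5=1 (has a 0) -> no
Op 5: query cat -> checks bit0=1, bit1=1, bit6=1 (all 1) -> maybe
Op 6: query dog -> checks bit2=0, bit4=1, bit5=1 (has a 0) -> no
Op 7: query gnu -> checks bit0=1, bit1=1 (all 1) -> maybe
Op 8: query owl -> checks bit0=1, bit5=1 (all 1) -> maybe
Op 9: query owl -> checks bit0=1, bit5=1 (all 1) -> maybe
Op 10: query eel -> checks bit5=1, bit6=1, bit7=0 (has a 0) -> no
Query results in order: no maybe no maybe maybe maybe no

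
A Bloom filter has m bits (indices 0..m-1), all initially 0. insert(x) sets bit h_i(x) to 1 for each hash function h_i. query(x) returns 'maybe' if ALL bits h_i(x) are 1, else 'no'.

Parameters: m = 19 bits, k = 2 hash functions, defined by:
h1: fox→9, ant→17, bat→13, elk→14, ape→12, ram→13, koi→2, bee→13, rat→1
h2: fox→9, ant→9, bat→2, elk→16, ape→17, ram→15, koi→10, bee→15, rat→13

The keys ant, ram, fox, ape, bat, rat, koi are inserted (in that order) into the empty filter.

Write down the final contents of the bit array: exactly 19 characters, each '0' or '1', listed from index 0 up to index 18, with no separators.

Start: bits=0000000000000000000
After insert 'ant': sets bits 9 17 -> bits=0000000001000000010
After insert 'ram': sets bits 13 15 -> bits=0000000001000101010
After insert 'fox': sets bits 9 -> bits=0000000001000101010
After insert 'ape': sets bits 12 17 -> bits=0000000001001101010
After insert 'bat': sets bits 2 13 -> bits=0010000001001101010
After insert 'rat': sets bits 1 13 -> bits=0110000001001101010
After insert 'koi': sets bits 2 10 -> bits=0110000001101101010

Answer: 0110000001101101010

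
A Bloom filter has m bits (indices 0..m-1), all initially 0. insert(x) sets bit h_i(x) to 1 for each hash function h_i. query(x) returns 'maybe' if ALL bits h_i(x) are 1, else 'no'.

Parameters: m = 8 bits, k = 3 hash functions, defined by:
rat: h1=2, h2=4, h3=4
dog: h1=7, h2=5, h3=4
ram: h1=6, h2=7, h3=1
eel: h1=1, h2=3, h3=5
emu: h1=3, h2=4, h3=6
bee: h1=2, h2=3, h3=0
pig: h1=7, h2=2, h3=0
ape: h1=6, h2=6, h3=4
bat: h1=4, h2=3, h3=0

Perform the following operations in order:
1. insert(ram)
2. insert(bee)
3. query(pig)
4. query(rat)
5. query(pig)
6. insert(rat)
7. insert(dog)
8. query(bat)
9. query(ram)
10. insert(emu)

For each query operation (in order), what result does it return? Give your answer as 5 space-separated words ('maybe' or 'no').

Answer: maybe no maybe maybe maybe

Derivation:
Start: bits=00000000
Op 1: insert ram -> sets bits 1 6 7 -> bits=01000011
Op 2: insert bee -> sets bits 0 2 3 -> bits=11110011
Op 3: query pig -> checks bit0=1, bit2=1, bit7=1 (all 1) -> maybe
Op 4: query rat -> checks bit2=1, bit4=0 (has a 0) -> no
Op 5: query pig -> checks bit0=1, bit2=1, bit7=1 (all 1) -> maybe
Op 6: insert rat -> sets bits 2 4 -> bits=11111011
Op 7: insert dog -> sets bits 4 5 7 -> bits=11111111
Op 8: query bat -> checks bit0=1, bit3=1, bit4=1 (all 1) -> maybe
Op 9: query ram -> checks bit1=1, bit6=1, bit7=1 (all 1) -> maybe
Op 10: insert emu -> sets bits 3 4 6 -> bits=11111111
Query results in order: maybe no maybe maybe maybe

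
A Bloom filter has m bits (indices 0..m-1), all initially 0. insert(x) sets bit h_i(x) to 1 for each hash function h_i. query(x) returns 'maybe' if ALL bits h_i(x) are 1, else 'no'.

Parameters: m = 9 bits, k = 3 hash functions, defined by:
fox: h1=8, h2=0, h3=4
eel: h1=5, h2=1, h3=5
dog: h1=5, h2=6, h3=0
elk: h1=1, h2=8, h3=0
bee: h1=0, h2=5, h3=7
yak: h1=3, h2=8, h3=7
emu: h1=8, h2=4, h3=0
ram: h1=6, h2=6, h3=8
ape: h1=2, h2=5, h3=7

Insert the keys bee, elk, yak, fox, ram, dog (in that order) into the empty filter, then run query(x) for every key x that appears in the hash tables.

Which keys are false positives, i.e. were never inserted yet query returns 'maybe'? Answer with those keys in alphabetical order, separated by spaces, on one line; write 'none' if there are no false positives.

Answer: eel emu

Derivation:
Start: bits=000000000
After insert 'bee': sets bits 0 5 7 -> bits=100001010
After insert 'elk': sets bits 0 1 8 -> bits=110001011
After insert 'yak': sets bits 3 7 8 -> bits=110101011
After insert 'fox': sets bits 0 4 8 -> bits=110111011
After insert 'ram': sets bits 6 8 -> bits=110111111
After insert 'dog': sets bits 0 5 6 -> bits=110111111
Not inserted: ape eel emu — query each against bits=110111111:
query ape: checks bit2=0, bit5=1, bit7=1 (has a 0) -> no => not a false positive
query eel: checks bit1=1, bit5=1 (all 1) -> maybe => FALSE POSITIVE
query emu: checks bit0=1, bit4=1, bit8=1 (all 1) -> maybe => FALSE POSITIVE
False positives (alphabetical): eel emu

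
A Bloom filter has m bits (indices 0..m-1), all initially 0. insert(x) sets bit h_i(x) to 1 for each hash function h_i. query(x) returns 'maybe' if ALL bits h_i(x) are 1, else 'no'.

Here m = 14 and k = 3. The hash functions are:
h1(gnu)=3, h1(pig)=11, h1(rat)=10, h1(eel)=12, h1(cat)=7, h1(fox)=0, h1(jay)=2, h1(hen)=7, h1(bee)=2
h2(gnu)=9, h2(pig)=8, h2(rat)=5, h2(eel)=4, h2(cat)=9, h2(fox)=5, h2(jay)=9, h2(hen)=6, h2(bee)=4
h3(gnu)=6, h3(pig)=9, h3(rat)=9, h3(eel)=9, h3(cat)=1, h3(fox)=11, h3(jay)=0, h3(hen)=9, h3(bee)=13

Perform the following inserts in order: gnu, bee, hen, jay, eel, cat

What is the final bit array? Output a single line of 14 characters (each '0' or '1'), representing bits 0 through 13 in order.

Answer: 11111011010011

Derivation:
Start: bits=00000000000000
After insert 'gnu': sets bits 3 6 9 -> bits=00010010010000
After insert 'bee': sets bits 2 4 13 -> bits=00111010010001
After insert 'hen': sets bits 6 7 9 -> bits=00111011010001
After insert 'jay': sets bits 0 2 9 -> bits=10111011010001
After insert 'eel': sets bits 4 9 12 -> bits=10111011010011
After insert 'cat': sets bits 1 7 9 -> bits=11111011010011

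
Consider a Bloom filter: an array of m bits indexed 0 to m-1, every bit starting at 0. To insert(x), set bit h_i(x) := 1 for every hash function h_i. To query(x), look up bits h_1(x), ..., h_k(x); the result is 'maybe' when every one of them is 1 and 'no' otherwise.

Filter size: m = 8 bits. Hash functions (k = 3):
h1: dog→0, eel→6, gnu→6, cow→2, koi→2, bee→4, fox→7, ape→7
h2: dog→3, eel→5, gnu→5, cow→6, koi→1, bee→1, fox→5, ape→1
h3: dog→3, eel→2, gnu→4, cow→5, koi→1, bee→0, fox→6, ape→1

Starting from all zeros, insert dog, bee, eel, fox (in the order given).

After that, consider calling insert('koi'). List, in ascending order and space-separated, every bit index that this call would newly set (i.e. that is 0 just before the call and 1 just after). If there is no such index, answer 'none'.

Start: bits=00000000
After insert 'dog': sets bits 0 3 -> bits=10010000
After insert 'bee': sets bits 0 1 4 -> bits=11011000
After insert 'eel': sets bits 2 5 6 -> bits=11111110
After insert 'fox': sets bits 5 6 7 -> bits=11111111
insert 'koi' would touch bits 1 2; currently bit1=1, bit2=1
Bits that are 0 among those (would change 0->1): none

Answer: none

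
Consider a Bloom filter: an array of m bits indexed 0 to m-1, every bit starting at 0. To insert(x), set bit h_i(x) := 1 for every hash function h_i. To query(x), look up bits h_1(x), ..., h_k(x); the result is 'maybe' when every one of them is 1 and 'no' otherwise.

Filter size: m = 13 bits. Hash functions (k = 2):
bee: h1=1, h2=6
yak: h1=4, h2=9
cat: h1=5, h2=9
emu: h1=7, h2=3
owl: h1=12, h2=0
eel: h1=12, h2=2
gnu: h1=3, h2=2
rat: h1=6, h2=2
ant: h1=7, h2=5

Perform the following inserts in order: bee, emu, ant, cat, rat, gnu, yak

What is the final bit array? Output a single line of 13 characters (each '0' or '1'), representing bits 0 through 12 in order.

Start: bits=0000000000000
After insert 'bee': sets bits 1 6 -> bits=0100001000000
After insert 'emu': sets bits 3 7 -> bits=0101001100000
After insert 'ant': sets bits 5 7 -> bits=0101011100000
After insert 'cat': sets bits 5 9 -> bits=0101011101000
After insert 'rat': sets bits 2 6 -> bits=0111011101000
After insert 'gnu': sets bits 2 3 -> bits=0111011101000
After insert 'yak': sets bits 4 9 -> bits=0111111101000

Answer: 0111111101000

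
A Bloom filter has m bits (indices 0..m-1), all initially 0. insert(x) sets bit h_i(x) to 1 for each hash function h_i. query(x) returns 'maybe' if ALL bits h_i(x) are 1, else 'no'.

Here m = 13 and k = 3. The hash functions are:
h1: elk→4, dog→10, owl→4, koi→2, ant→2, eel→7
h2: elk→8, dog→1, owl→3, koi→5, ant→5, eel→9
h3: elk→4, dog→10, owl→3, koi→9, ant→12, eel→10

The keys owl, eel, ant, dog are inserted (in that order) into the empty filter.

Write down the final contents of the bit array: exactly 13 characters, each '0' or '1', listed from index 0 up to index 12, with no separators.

Answer: 0111110101101

Derivation:
Start: bits=0000000000000
After insert 'owl': sets bits 3 4 -> bits=0001100000000
After insert 'eel': sets bits 7 9 10 -> bits=0001100101100
After insert 'ant': sets bits 2 5 12 -> bits=0011110101101
After insert 'dog': sets bits 1 10 -> bits=0111110101101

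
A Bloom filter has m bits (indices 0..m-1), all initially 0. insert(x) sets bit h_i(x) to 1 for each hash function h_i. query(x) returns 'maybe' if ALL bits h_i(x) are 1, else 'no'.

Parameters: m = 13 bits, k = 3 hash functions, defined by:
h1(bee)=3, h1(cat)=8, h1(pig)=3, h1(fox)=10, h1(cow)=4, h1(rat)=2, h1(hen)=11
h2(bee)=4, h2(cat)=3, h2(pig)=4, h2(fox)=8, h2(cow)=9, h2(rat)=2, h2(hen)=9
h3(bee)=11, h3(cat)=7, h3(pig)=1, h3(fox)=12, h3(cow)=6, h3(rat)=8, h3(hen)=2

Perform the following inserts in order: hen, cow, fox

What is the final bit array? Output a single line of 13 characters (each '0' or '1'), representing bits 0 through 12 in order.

Answer: 0010101011111

Derivation:
Start: bits=0000000000000
After insert 'hen': sets bits 2 9 11 -> bits=0010000001010
After insert 'cow': sets bits 4 6 9 -> bits=0010101001010
After insert 'fox': sets bits 8 10 12 -> bits=0010101011111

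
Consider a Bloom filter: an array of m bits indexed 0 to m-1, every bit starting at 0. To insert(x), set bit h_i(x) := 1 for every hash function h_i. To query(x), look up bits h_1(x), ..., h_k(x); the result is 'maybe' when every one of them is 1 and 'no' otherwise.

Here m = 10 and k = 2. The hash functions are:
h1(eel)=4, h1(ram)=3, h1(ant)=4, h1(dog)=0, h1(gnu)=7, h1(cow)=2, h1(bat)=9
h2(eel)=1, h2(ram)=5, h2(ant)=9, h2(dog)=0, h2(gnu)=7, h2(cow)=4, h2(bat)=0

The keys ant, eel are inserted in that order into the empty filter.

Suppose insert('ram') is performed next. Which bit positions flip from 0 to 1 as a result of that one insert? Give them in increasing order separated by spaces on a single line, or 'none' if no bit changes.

Answer: 3 5

Derivation:
Start: bits=0000000000
After insert 'ant': sets bits 4 9 -> bits=0000100001
After insert 'eel': sets bits 1 4 -> bits=0100100001
insert 'ram' would touch bits 3 5; currently bit3=0, bit5=0
Bits that are 0 among those (would change 0->1): 3 5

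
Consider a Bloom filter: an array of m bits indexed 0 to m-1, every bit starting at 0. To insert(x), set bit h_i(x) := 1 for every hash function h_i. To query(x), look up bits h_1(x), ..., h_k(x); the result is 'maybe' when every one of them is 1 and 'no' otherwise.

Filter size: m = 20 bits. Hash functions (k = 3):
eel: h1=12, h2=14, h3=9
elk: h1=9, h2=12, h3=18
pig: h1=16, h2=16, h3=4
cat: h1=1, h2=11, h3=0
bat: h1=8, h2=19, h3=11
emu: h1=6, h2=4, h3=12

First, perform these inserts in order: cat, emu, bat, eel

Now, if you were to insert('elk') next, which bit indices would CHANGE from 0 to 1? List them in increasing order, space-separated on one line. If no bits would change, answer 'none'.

Start: bits=00000000000000000000
After insert 'cat': sets bits 0 1 11 -> bits=11000000000100000000
After insert 'emu': sets bits 4 6 12 -> bits=11001010000110000000
After insert 'bat': sets bits 8 11 19 -> bits=11001010100110000001
After insert 'eel': sets bits 9 12 14 -> bits=11001010110110100001
insert 'elk' would touch bits 9 12 18; currently bit9=1, bit12=1, bit18=0
Bits that are 0 among those (would change 0->1): 18

Answer: 18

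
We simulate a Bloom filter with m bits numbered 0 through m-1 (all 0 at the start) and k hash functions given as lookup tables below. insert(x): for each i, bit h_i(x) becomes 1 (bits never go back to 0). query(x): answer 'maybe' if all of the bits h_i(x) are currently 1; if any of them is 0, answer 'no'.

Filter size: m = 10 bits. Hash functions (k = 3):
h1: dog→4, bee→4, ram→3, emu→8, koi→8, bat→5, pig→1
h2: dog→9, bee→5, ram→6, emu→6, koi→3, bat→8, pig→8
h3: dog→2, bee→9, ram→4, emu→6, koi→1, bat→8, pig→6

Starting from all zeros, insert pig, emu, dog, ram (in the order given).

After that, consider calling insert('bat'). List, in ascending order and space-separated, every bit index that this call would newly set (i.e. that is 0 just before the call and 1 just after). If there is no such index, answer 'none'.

Start: bits=0000000000
After insert 'pig': sets bits 1 6 8 -> bits=0100001010
After insert 'emu': sets bits 6 8 -> bits=0100001010
After insert 'dog': sets bits 2 4 9 -> bits=0110101011
After insert 'ram': sets bits 3 4 6 -> bits=0111101011
insert 'bat' would touch bits 5 8; currently bit5=0, bit8=1
Bits that are 0 among those (would change 0->1): 5

Answer: 5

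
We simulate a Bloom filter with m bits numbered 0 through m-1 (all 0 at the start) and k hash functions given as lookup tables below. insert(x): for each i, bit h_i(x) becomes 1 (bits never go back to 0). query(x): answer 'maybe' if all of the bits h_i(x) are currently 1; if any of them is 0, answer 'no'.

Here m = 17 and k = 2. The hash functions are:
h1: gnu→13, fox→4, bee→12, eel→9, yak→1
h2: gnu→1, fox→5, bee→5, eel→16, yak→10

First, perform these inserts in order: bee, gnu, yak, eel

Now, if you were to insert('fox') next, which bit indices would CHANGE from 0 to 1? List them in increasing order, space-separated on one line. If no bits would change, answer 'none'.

Start: bits=00000000000000000
After insert 'bee': sets bits 5 12 -> bits=00000100000010000
After insert 'gnu': sets bits 1 13 -> bits=01000100000011000
After insert 'yak': sets bits 1 10 -> bits=01000100001011000
After insert 'eel': sets bits 9 16 -> bits=01000100011011001
insert 'fox' would touch bits 4 5; currently bit4=0, bit5=1
Bits that are 0 among those (would change 0->1): 4

Answer: 4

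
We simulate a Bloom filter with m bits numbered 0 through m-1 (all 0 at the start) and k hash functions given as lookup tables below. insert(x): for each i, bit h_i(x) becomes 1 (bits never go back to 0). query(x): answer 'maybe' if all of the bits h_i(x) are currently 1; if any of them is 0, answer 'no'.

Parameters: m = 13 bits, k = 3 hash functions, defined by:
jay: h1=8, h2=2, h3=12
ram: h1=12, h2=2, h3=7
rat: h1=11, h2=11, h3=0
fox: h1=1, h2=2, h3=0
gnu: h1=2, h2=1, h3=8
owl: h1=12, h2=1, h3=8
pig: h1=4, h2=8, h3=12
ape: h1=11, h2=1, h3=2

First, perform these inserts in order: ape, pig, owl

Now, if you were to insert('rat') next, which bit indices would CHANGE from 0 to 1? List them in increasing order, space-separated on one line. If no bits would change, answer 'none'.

Answer: 0

Derivation:
Start: bits=0000000000000
After insert 'ape': sets bits 1 2 11 -> bits=0110000000010
After insert 'pig': sets bits 4 8 12 -> bits=0110100010011
After insert 'owl': sets bits 1 8 12 -> bits=0110100010011
insert 'rat' would touch bits 0 11; currently bit0=0, bit11=1
Bits that are 0 among those (would change 0->1): 0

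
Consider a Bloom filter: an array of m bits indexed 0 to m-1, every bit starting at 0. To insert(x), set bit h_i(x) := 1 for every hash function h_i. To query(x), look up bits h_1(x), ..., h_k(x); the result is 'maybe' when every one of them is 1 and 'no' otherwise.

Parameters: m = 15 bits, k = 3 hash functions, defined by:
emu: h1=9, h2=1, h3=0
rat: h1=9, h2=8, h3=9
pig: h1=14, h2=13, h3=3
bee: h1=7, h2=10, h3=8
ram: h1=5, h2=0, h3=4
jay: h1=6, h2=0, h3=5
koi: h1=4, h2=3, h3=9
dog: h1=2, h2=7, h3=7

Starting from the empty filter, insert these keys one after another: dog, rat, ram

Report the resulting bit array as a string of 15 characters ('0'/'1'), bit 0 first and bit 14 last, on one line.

Answer: 101011011100000

Derivation:
Start: bits=000000000000000
After insert 'dog': sets bits 2 7 -> bits=001000010000000
After insert 'rat': sets bits 8 9 -> bits=001000011100000
After insert 'ram': sets bits 0 4 5 -> bits=101011011100000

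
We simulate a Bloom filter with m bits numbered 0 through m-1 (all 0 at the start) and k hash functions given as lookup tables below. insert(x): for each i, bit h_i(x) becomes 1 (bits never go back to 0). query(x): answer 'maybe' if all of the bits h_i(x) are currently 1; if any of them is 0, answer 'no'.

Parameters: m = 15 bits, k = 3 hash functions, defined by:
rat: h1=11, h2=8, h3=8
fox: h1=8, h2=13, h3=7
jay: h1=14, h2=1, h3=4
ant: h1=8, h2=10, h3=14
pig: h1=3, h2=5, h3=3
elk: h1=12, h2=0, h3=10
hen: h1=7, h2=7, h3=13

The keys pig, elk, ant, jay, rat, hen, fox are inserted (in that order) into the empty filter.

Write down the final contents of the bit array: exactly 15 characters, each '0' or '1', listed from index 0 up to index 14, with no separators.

Start: bits=000000000000000
After insert 'pig': sets bits 3 5 -> bits=000101000000000
After insert 'elk': sets bits 0 10 12 -> bits=100101000010100
After insert 'ant': sets bits 8 10 14 -> bits=100101001010101
After insert 'jay': sets bits 1 4 14 -> bits=110111001010101
After insert 'rat': sets bits 8 11 -> bits=110111001011101
After insert 'hen': sets bits 7 13 -> bits=110111011011111
After insert 'fox': sets bits 7 8 13 -> bits=110111011011111

Answer: 110111011011111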